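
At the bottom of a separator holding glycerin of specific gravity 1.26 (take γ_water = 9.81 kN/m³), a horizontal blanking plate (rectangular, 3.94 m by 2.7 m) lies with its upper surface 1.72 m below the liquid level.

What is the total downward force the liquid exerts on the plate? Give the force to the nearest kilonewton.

F ≈ 226 kN

γ = 1.26 × 9.81 = 12.3606 kN/m³.
The plate is horizontal, so pressure is uniform at p = γ·h = 12.3606 × 1.72 = 21.2602 kN/m².
A = 3.94 × 2.7 = 10.638 m².
F = p·A = 21.2602 × 10.638 = 226.166 kN.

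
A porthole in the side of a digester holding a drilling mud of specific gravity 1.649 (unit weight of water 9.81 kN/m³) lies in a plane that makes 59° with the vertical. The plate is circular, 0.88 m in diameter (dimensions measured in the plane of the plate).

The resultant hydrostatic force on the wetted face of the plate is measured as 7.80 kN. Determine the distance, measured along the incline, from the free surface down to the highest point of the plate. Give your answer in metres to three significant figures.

γ = 1.649 × 9.81 = 16.17669 kN/m³.
A = π(0.44)² = 0.608212 m².
From F = γ·h_c·A, the centroid depth is h_c = 7.80/(16.17669 × 0.608212) = 0.792775 m.
The plate makes 59° with the vertical, i.e. θ = 90° − 59° = 31° to the horizontal. Measuring y along the incline from the free-surface line, vertical depth h = y·sinθ with sinθ = 0.515038.
Along the incline, y_c = h_c/sinθ = 0.792775/0.515038 = 1.53926 m.
The centroid is at the centre, 0.44 m below the top of the plate, so the highest point sits at y_top = 1.53926 − 0.44 = 1.09926 m along the incline.

y_top ≈ 1.10 m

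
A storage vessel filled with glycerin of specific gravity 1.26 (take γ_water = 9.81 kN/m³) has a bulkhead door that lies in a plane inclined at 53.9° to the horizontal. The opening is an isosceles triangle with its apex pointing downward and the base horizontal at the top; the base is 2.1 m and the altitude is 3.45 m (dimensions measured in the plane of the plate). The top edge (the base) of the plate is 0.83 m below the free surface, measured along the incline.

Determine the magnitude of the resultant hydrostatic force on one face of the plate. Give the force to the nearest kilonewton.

γ = 1.26 × 9.81 = 12.3606 kN/m³.
Let θ = 53.9° be the plate's angle to the horizontal; measure y along the incline from where the plane meets the free surface. Vertical depth h = y·sinθ with sinθ = 0.807990.
With the apex down, the centroid sits h/3 = 3.45/3 = 1.15 m below the base (the top edge), so y_c = 0.83 + 1.15 = 1.98 m and h_c = 1.98 × 0.807990 = 1.59982 m.
A = ½ × 2.1 × 3.45 = 3.6225 m².
Resultant F = γ·h_c·A = 12.3606 × 1.59982 × 3.6225 = 71.634 kN.

F ≈ 72 kN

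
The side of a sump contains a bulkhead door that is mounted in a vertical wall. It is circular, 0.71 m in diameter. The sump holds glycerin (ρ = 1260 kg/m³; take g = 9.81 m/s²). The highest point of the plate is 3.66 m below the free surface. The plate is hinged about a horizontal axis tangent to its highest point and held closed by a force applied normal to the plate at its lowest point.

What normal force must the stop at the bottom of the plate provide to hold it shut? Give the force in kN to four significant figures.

γ = ρg = 1260 × 9.81 / 1000 = 12.3606 kN/m³.
The centroid is at the centre, 0.355 m below the top of the plate, so the centroid depth is h_c = 3.66 + 0.355 = 4.015 m.
A = π(0.355)² = 0.395919 m².
Resultant F = γ·h_c·A = 12.3606 × 4.015 × 0.395919 = 19.6486 kN.
I_c = πr⁴/4 = π × 0.355⁴/4 = 0.0124739 m⁴.
Centre of pressure: y_p = y_c + I_c/(y_c·A) = 4.015 + 0.0124739/(4.015 × 0.395919) = 4.015 + 0.00784712 = 4.02285 m along the plane.
The resultant acts 0.355 + 0.00784712 = 0.362847 m (along the plate) below the hinge at the top edge, so the moment about the hinge is M = F × 0.362847 = 19.6486 × 0.362847 = 7.12944 kN·m.
A normal force at the bottom, 0.71 m from the hinge, must supply this moment: P = 7.12944/0.71 = 10.0415 kN.

P ≈ 10.04 kN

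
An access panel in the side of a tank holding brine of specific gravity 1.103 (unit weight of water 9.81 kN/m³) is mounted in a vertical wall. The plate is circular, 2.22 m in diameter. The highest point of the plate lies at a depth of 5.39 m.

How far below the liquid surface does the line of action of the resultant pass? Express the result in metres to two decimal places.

γ = 1.103 × 9.81 = 10.82043 kN/m³.
The centroid is at the centre, 1.11 m below the top of the plate, so the centroid depth is h_c = 5.39 + 1.11 = 6.5 m.
A = π(1.11)² = 3.87076 m².
Resultant F = γ·h_c·A = 10.82043 × 6.5 × 3.87076 = 272.241 kN.
I_c = πr⁴/4 = π × 1.11⁴/4 = 1.19229 m⁴.
Centre of pressure: y_p = y_c + I_c/(y_c·A) = 6.5 + 1.19229/(6.5 × 3.87076) = 6.5 + 0.0473884 = 6.54739 m along the plane.

h_p = 6.55 m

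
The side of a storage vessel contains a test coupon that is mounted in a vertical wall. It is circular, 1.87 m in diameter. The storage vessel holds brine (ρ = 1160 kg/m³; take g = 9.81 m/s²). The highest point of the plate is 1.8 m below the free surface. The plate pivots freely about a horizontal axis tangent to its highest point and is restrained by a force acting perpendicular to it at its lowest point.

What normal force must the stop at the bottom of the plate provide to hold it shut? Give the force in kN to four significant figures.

γ = ρg = 1160 × 9.81 / 1000 = 11.3796 kN/m³.
The centroid is at the centre, 0.935 m below the top of the plate, so the centroid depth is h_c = 1.8 + 0.935 = 2.735 m.
A = π(0.935)² = 2.74646 m².
Resultant F = γ·h_c·A = 11.3796 × 2.735 × 2.74646 = 85.4786 kN.
I_c = πr⁴/4 = π × 0.935⁴/4 = 0.600256 m⁴.
Centre of pressure: y_p = y_c + I_c/(y_c·A) = 2.735 + 0.600256/(2.735 × 2.74646) = 2.735 + 0.0799109 = 2.81491 m along the plane.
The resultant acts 0.935 + 0.0799109 = 1.01491 m (along the plate) below the hinge at the top edge, so the moment about the hinge is M = F × 1.01491 = 85.4786 × 1.01491 = 86.7531 kN·m.
A normal force at the bottom, 1.87 m from the hinge, must supply this moment: P = 86.7531/1.87 = 46.392 kN.

P ≈ 46.39 kN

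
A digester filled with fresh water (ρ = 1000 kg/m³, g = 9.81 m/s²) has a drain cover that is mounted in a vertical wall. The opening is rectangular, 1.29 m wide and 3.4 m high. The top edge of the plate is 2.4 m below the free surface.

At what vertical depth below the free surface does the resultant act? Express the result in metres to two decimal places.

γ = ρg = 1000 × 9.81 = 9810 N/m³ = 9.81 kN/m³.
The centroid lies 3.4/2 = 1.7 m below the top edge, so the centroid depth is h_c = 2.4 + 1.7 = 4.1 m.
A = 1.29 × 3.4 = 4.386 m².
Resultant F = γ·h_c·A = 9.81 × 4.1 × 4.386 = 176.409 kN.
I_c = b·h³/12 = 1.29 × 3.4³/12 = 4.22518 m⁴.
Centre of pressure: y_p = y_c + I_c/(y_c·A) = 4.1 + 4.22518/(4.1 × 4.386) = 4.1 + 0.234959 = 4.33496 m along the plane.

h_p = 4.33 m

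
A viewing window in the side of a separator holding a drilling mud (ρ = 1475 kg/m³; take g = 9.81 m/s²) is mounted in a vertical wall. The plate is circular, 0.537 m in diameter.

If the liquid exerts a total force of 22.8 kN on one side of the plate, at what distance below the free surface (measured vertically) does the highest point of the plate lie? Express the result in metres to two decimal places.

d_top ≈ 6.69 m

γ = ρg = 1475 × 9.81 / 1000 = 14.46975 kN/m³.
A = π(0.2685)² = 0.226484 m².
From F = γ·h_c·A, the centroid depth is h_c = 22.8/(14.46975 × 0.226484) = 6.95723 m.
The centroid is at the centre, 0.2685 m below the top of the plate, so the highest point sits at h_top = 6.95723 − 0.2685 = 6.68873 m below the surface.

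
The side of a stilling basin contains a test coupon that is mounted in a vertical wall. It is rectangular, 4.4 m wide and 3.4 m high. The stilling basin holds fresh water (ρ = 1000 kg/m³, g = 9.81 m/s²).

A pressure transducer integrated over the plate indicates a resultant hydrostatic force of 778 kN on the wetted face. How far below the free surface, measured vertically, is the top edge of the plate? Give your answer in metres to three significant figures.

γ = ρg = 1000 × 9.81 = 9810 N/m³ = 9.81 kN/m³.
A = 4.4 × 3.4 = 14.96 m².
From F = γ·h_c·A, the centroid depth is h_c = 778/(9.81 × 14.96) = 5.30126 m.
The centroid lies 3.4/2 = 1.7 m below the top edge, so the top edge sits at h_top = 5.30126 − 1.7 = 3.60126 m below the surface.

d_top ≈ 3.60 m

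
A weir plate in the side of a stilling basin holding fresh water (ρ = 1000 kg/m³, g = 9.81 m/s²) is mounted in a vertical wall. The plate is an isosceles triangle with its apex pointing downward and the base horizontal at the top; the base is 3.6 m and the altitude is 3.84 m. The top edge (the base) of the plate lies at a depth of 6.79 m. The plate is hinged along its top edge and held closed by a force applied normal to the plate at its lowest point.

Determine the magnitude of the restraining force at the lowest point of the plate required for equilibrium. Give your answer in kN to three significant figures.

γ = ρg = 1000 × 9.81 = 9810 N/m³ = 9.81 kN/m³.
With the apex down, the centroid sits h/3 = 3.84/3 = 1.28 m below the base (the top edge), so the centroid depth is h_c = 6.79 + 1.28 = 8.07 m.
A = ½ × 3.6 × 3.84 = 6.912 m².
Resultant F = γ·h_c·A = 9.81 × 8.07 × 6.912 = 547.2 kN.
I_c = b·h³/36 = 3.6 × 3.84³/36 = 5.66231 m⁴.
Centre of pressure: y_p = y_c + I_c/(y_c·A) = 8.07 + 5.66231/(8.07 × 6.912) = 8.07 + 0.101512 = 8.17151 m along the plane.
The resultant acts 1.28 + 0.101512 = 1.38151 m (along the plate) below the hinge at the top edge, so the moment about the hinge is M = F × 1.38151 = 547.2 × 1.38151 = 755.962 kN·m.
A normal force at the bottom, 3.84 m from the hinge, must supply this moment: P = 755.962/3.84 = 196.865 kN.

P ≈ 197 kN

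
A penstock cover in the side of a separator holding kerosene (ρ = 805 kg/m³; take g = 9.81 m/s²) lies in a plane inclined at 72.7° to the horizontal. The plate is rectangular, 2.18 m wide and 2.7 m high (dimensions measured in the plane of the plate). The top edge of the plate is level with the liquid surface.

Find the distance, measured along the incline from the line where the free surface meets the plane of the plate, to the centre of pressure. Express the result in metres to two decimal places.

y_p = 1.80 m

γ = ρg = 805 × 9.81 / 1000 = 7.89705 kN/m³.
Let θ = 72.7° be the plate's angle to the horizontal; measure y along the incline from where the plane meets the free surface. Vertical depth h = y·sinθ with sinθ = 0.954761.
The centroid lies 2.7/2 = 1.35 m below the top edge, so y_c = 1.35 m and h_c = 1.35 × 0.954761 = 1.28893 m.
A = 2.18 × 2.7 = 5.886 m².
Resultant F = γ·h_c·A = 7.89705 × 1.28893 × 5.886 = 59.9121 kN.
I_c = b·h³/12 = 2.18 × 2.7³/12 = 3.57575 m⁴.
Centre of pressure: y_p = y_c + I_c/(y_c·A) = 1.35 + 3.57575/(1.35 × 5.886) = 1.35 + 0.450001 = 1.8 m along the plane.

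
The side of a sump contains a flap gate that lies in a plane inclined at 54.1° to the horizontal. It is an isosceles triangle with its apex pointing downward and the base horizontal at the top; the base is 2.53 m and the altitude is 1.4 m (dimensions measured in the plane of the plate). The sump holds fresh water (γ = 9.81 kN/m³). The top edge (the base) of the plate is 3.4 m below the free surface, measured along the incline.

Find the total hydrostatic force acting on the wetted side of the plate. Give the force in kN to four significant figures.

γ = 9.81 kN/m³.
Let θ = 54.1° be the plate's angle to the horizontal; measure y along the incline from where the plane meets the free surface. Vertical depth h = y·sinθ with sinθ = 0.810042.
With the apex down, the centroid sits h/3 = 1.4/3 = 0.466667 m below the base (the top edge), so y_c = 3.4 + 0.466667 = 3.86667 m and h_c = 3.86667 × 0.810042 = 3.13217 m.
A = ½ × 2.53 × 1.4 = 1.771 m².
Resultant F = γ·h_c·A = 9.81 × 3.13217 × 1.771 = 54.4168 kN.

F ≈ 54.42 kN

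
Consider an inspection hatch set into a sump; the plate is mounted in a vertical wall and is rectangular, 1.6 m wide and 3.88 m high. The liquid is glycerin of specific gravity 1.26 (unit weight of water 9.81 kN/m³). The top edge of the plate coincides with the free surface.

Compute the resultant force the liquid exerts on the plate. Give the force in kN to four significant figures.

γ = 1.26 × 9.81 = 12.3606 kN/m³.
The centroid lies 3.88/2 = 1.94 m below the top edge, so the centroid depth is h_c = 1.94 m.
A = 1.6 × 3.88 = 6.208 m².
Resultant F = γ·h_c·A = 12.3606 × 1.94 × 6.208 = 148.865 kN.

F ≈ 148.9 kN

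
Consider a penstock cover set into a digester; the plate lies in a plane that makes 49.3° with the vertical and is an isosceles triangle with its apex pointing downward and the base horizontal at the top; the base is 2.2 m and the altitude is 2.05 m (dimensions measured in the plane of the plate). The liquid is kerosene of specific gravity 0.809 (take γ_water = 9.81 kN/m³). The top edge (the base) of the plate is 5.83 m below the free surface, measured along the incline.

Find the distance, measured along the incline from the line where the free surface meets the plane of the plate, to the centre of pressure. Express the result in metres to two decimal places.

γ = 0.809 × 9.81 = 7.93629 kN/m³.
The plate makes 49.3° with the vertical, i.e. θ = 90° − 49.3° = 40.7° to the horizontal. Measuring y along the incline from the free-surface line, vertical depth h = y·sinθ with sinθ = 0.652098.
With the apex down, the centroid sits h/3 = 2.05/3 = 0.683333 m below the base (the top edge), so y_c = 5.83 + 0.683333 = 6.51333 m and h_c = 6.51333 × 0.652098 = 4.24733 m.
A = ½ × 2.2 × 2.05 = 2.255 m².
Resultant F = γ·h_c·A = 7.93629 × 4.24733 × 2.255 = 76.0116 kN.
I_c = b·h³/36 = 2.2 × 2.05³/36 = 0.52648 m⁴.
Centre of pressure: y_p = y_c + I_c/(y_c·A) = 6.51333 + 0.52648/(6.51333 × 2.255) = 6.51333 + 0.0358453 = 6.54918 m along the plane.

y_p = 6.55 m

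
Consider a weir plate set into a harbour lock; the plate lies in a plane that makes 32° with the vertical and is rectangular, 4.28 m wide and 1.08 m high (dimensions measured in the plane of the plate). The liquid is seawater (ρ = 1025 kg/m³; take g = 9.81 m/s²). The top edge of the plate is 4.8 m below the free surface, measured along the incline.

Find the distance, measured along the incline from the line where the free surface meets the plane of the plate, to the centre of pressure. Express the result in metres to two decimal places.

y_p = 5.36 m

γ = ρg = 1025 × 9.81 / 1000 = 10.05525 kN/m³.
The plate makes 32° with the vertical, i.e. θ = 90° − 32° = 58° to the horizontal. Measuring y along the incline from the free-surface line, vertical depth h = y·sinθ with sinθ = 0.848048.
The centroid lies 1.08/2 = 0.54 m below the top edge, so y_c = 4.8 + 0.54 = 5.34 m and h_c = 5.34 × 0.848048 = 4.52858 m.
A = 4.28 × 1.08 = 4.6224 m².
Resultant F = γ·h_c·A = 10.05525 × 4.52858 × 4.6224 = 210.486 kN.
I_c = b·h³/12 = 4.28 × 1.08³/12 = 0.449297 m⁴.
Centre of pressure: y_p = y_c + I_c/(y_c·A) = 5.34 + 0.449297/(5.34 × 4.6224) = 5.34 + 0.0182022 = 5.3582 m along the plane.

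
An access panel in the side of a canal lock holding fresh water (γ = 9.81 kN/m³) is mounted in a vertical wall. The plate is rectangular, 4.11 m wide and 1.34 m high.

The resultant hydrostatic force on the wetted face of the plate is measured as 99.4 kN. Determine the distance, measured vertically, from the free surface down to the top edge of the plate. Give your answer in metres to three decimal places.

d_top ≈ 1.170 m

γ = 9.81 kN/m³.
A = 4.11 × 1.34 = 5.5074 m².
From F = γ·h_c·A, the centroid depth is h_c = 99.4/(9.81 × 5.5074) = 1.8398 m.
The centroid lies 1.34/2 = 0.67 m below the top edge, so the top edge sits at h_top = 1.8398 − 0.67 = 1.1698 m below the surface.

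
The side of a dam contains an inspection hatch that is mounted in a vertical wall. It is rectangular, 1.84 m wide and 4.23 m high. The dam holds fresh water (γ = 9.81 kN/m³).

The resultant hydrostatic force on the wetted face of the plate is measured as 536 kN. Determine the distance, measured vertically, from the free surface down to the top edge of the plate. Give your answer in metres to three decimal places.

d_top ≈ 4.905 m

γ = 9.81 kN/m³.
A = 1.84 × 4.23 = 7.7832 m².
From F = γ·h_c·A, the centroid depth is h_c = 536/(9.81 × 7.7832) = 7.02001 m.
The centroid lies 4.23/2 = 2.115 m below the top edge, so the top edge sits at h_top = 7.02001 − 2.115 = 4.90501 m below the surface.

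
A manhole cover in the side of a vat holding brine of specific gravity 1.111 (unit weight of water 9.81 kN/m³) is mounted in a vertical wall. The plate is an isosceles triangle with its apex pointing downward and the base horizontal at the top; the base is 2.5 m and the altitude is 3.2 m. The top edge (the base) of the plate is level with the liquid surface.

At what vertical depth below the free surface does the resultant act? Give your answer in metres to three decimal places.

γ = 1.111 × 9.81 = 10.89891 kN/m³.
With the apex down, the centroid sits h/3 = 3.2/3 = 1.06667 m below the base (the top edge), so the centroid depth is h_c = 1.06667 m.
A = ½ × 2.5 × 3.2 = 4 m².
Resultant F = γ·h_c·A = 10.89891 × 1.06667 × 4 = 46.5022 kN.
I_c = b·h³/36 = 2.5 × 3.2³/36 = 2.27556 m⁴.
Centre of pressure: y_p = y_c + I_c/(y_c·A) = 1.06667 + 2.27556/(1.06667 × 4) = 1.06667 + 0.533333 = 1.6 m along the plane.

h_p = 1.600 m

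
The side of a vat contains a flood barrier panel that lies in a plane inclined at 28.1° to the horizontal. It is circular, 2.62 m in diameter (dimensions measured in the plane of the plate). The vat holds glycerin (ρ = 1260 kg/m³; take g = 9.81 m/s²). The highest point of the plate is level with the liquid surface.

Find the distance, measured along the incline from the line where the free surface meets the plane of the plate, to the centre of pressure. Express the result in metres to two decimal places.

y_p = 1.64 m

γ = ρg = 1260 × 9.81 / 1000 = 12.3606 kN/m³.
Let θ = 28.1° be the plate's angle to the horizontal; measure y along the incline from where the plane meets the free surface. Vertical depth h = y·sinθ with sinθ = 0.471012.
The centroid is at the centre, 1.31 m below the top of the plate, so y_c = 1.31 m and h_c = 1.31 × 0.471012 = 0.617026 m.
A = π(1.31)² = 5.39129 m².
Resultant F = γ·h_c·A = 12.3606 × 0.617026 × 5.39129 = 41.1184 kN.
I_c = πr⁴/4 = π × 1.31⁴/4 = 2.313 m⁴.
Centre of pressure: y_p = y_c + I_c/(y_c·A) = 1.31 + 2.313/(1.31 × 5.39129) = 1.31 + 0.3275 = 1.6375 m along the plane.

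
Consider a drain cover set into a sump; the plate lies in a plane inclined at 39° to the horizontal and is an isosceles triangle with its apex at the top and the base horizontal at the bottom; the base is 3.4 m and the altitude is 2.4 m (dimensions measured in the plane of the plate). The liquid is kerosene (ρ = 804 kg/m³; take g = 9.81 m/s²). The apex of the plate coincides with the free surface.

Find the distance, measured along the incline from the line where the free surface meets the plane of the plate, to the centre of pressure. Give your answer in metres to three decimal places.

γ = ρg = 804 × 9.81 / 1000 = 7.88724 kN/m³.
Let θ = 39° be the plate's angle to the horizontal; measure y along the incline from where the plane meets the free surface. Vertical depth h = y·sinθ with sinθ = 0.629320.
With the apex up, the centroid sits 2h/3 = 2 × 2.4/3 = 1.6 m below the apex, so y_c = 1.6 m and h_c = 1.6 × 0.629320 = 1.00691 m.
A = ½ × 3.4 × 2.4 = 4.08 m².
Resultant F = γ·h_c·A = 7.88724 × 1.00691 × 4.08 = 32.4023 kN.
I_c = b·h³/36 = 3.4 × 2.4³/36 = 1.3056 m⁴.
Centre of pressure: y_p = y_c + I_c/(y_c·A) = 1.6 + 1.3056/(1.6 × 4.08) = 1.6 + 0.2 = 1.8 m along the plane.

y_p = 1.800 m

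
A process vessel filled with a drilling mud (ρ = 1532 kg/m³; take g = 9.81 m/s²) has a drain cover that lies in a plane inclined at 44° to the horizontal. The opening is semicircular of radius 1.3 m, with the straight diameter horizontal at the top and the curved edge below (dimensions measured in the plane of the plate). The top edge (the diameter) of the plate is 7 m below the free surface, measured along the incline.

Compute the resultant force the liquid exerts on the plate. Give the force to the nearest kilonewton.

γ = ρg = 1532 × 9.81 / 1000 = 15.02892 kN/m³.
Let θ = 44° be the plate's angle to the horizontal; measure y along the incline from where the plane meets the free surface. Vertical depth h = y·sinθ with sinθ = 0.694658.
The centroid of a semicircle lies 4r/(3π) = 0.551737 m from the diameter, here below the top edge, so y_c = 7 + 0.551737 = 7.55174 m and h_c = 7.55174 × 0.694658 = 5.24588 m.
A = πr²/2 = π × 1.3²/2 = 2.65465 m².
Resultant F = γ·h_c·A = 15.02892 × 5.24588 × 2.65465 = 209.292 kN.

F ≈ 209 kN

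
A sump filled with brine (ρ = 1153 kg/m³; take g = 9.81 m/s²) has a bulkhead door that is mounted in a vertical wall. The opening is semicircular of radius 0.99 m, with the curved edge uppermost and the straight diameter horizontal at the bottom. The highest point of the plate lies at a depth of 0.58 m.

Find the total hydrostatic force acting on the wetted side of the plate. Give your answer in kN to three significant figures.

F ≈ 20.0 kN

γ = ρg = 1153 × 9.81 / 1000 = 11.31093 kN/m³.
The centroid lies 4r/(3π) = 0.420169 m above the diameter, so r − 4r/(3π) = 0.99 − 0.420169 = 0.569831 m below the topmost point, so the centroid depth is h_c = 0.58 + 0.569831 = 1.14983 m.
A = πr²/2 = π × 0.99²/2 = 1.53954 m².
Resultant F = γ·h_c·A = 11.31093 × 1.14983 × 1.53954 = 20.0227 kN.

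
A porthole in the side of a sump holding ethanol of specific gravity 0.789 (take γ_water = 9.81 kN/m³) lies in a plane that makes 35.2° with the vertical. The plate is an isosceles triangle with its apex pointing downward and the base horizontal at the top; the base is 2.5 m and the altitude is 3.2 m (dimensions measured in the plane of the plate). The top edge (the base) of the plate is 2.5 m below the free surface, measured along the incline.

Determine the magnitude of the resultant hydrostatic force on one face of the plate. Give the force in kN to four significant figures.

F ≈ 90.23 kN

γ = 0.789 × 9.81 = 7.74009 kN/m³.
The plate makes 35.2° with the vertical, i.e. θ = 90° − 35.2° = 54.8° to the horizontal. Measuring y along the incline from the free-surface line, vertical depth h = y·sinθ with sinθ = 0.817145.
With the apex down, the centroid sits h/3 = 3.2/3 = 1.06667 m below the base (the top edge), so y_c = 2.5 + 1.06667 = 3.56667 m and h_c = 3.56667 × 0.817145 = 2.91449 m.
A = ½ × 2.5 × 3.2 = 4 m².
Resultant F = γ·h_c·A = 7.74009 × 2.91449 × 4 = 90.2337 kN.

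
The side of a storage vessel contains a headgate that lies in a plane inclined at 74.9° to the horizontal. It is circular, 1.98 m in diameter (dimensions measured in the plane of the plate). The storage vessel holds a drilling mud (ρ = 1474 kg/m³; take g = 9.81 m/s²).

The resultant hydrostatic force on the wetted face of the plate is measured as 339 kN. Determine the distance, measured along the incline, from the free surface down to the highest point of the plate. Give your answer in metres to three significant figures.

γ = ρg = 1474 × 9.81 / 1000 = 14.45994 kN/m³.
A = π(0.99)² = 3.07907 m².
From F = γ·h_c·A, the centroid depth is h_c = 339/(14.45994 × 3.07907) = 7.61401 m.
Let θ = 74.9° be the plate's angle to the horizontal; measure y along the incline from where the plane meets the free surface. Vertical depth h = y·sinθ with sinθ = 0.965473.
Along the incline, y_c = h_c/sinθ = 7.61401/0.965473 = 7.8863 m.
The centroid is at the centre, 0.99 m below the top of the plate, so the highest point sits at y_top = 7.8863 − 0.99 = 6.8963 m along the incline.

y_top ≈ 6.90 m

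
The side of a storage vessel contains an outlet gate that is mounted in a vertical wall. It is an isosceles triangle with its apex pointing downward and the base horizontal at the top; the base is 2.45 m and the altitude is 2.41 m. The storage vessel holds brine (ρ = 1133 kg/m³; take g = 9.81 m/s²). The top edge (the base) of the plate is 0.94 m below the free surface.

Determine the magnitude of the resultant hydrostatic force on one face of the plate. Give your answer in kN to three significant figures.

F ≈ 57.2 kN

γ = ρg = 1133 × 9.81 / 1000 = 11.11473 kN/m³.
With the apex down, the centroid sits h/3 = 2.41/3 = 0.803333 m below the base (the top edge), so the centroid depth is h_c = 0.94 + 0.803333 = 1.74333 m.
A = ½ × 2.45 × 2.41 = 2.95225 m².
Resultant F = γ·h_c·A = 11.11473 × 1.74333 × 2.95225 = 57.2047 kN.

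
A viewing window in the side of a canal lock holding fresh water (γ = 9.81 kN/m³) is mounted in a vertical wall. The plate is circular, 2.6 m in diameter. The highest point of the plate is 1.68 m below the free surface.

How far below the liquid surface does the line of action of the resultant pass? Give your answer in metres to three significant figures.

h_p = 3.12 m

γ = 9.81 kN/m³.
The centroid is at the centre, 1.3 m below the top of the plate, so the centroid depth is h_c = 1.68 + 1.3 = 2.98 m.
A = π(1.3)² = 5.30929 m².
Resultant F = γ·h_c·A = 9.81 × 2.98 × 5.30929 = 155.211 kN.
I_c = πr⁴/4 = π × 1.3⁴/4 = 2.24318 m⁴.
Centre of pressure: y_p = y_c + I_c/(y_c·A) = 2.98 + 2.24318/(2.98 × 5.30929) = 2.98 + 0.141779 = 3.12178 m along the plane.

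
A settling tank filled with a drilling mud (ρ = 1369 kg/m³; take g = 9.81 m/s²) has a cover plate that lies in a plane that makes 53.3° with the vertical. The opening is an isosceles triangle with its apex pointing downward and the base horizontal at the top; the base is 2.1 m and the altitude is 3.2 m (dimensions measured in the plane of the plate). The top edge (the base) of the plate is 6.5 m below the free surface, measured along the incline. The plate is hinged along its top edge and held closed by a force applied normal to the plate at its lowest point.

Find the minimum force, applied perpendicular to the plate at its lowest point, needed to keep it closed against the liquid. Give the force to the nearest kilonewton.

γ = ρg = 1369 × 9.81 / 1000 = 13.42989 kN/m³.
The plate makes 53.3° with the vertical, i.e. θ = 90° − 53.3° = 36.7° to the horizontal. Measuring y along the incline from the free-surface line, vertical depth h = y·sinθ with sinθ = 0.597625.
With the apex down, the centroid sits h/3 = 3.2/3 = 1.06667 m below the base (the top edge), so y_c = 6.5 + 1.06667 = 7.56667 m and h_c = 7.56667 × 0.597625 = 4.52203 m.
A = ½ × 2.1 × 3.2 = 3.36 m².
Resultant F = γ·h_c·A = 13.42989 × 4.52203 × 3.36 = 204.054 kN.
I_c = b·h³/36 = 2.1 × 3.2³/36 = 1.91147 m⁴.
Centre of pressure: y_p = y_c + I_c/(y_c·A) = 7.56667 + 1.91147/(7.56667 × 3.36) = 7.56667 + 0.0751837 = 7.64185 m along the plane.
The resultant acts 1.06667 + 0.0751837 = 1.14185 m (along the plate) below the hinge at the top edge, so the moment about the hinge is M = F × 1.14185 = 204.054 × 1.14185 = 232.999 kN·m.
A normal force at the bottom, 3.2 m from the hinge, must supply this moment: P = 232.999/3.2 = 72.8122 kN.

P ≈ 73 kN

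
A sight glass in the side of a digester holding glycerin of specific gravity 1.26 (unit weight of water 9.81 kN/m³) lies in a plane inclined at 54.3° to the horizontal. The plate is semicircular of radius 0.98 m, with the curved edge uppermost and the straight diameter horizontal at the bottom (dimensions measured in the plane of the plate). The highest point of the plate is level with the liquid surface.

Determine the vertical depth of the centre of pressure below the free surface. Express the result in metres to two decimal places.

h_p = 0.55 m

γ = 1.26 × 9.81 = 12.3606 kN/m³.
Let θ = 54.3° be the plate's angle to the horizontal; measure y along the incline from where the plane meets the free surface. Vertical depth h = y·sinθ with sinθ = 0.812084.
The centroid lies 4r/(3π) = 0.415925 m above the diameter, so r − 4r/(3π) = 0.98 − 0.415925 = 0.564075 m below the topmost point, so y_c = 0.564075 m and h_c = 0.564075 × 0.812084 = 0.458076 m.
A = πr²/2 = π × 0.98²/2 = 1.50859 m².
Resultant F = γ·h_c·A = 12.3606 × 0.458076 × 1.50859 = 8.54178 kN.
I_c = (π/8 − 8/(9π))·r⁴ = 0.109757 × 0.98⁴ = 0.101236 m⁴.
Centre of pressure: y_p = y_c + I_c/(y_c·A) = 0.564075 + 0.101236/(0.564075 × 1.50859) = 0.564075 + 0.118967 = 0.683042 m along the plane.
Vertically, h_p = y_p·sinθ = 0.683042 × 0.812084 = 0.554687 m.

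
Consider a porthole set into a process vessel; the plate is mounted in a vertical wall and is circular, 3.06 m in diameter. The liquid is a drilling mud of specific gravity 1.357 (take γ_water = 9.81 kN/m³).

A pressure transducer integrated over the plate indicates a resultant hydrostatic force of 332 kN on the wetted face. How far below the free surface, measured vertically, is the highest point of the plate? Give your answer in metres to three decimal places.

d_top ≈ 1.861 m

γ = 1.357 × 9.81 = 13.31217 kN/m³.
A = π(1.53)² = 7.35415 m².
From F = γ·h_c·A, the centroid depth is h_c = 332/(13.31217 × 7.35415) = 3.39123 m.
The centroid is at the centre, 1.53 m below the top of the plate, so the highest point sits at h_top = 3.39123 − 1.53 = 1.86123 m below the surface.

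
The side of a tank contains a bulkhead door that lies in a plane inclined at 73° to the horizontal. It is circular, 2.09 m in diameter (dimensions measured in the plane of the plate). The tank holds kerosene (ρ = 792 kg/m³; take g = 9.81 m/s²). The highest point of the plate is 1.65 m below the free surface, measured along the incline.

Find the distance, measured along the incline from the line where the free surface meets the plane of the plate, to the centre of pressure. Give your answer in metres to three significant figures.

y_p = 2.80 m

γ = ρg = 792 × 9.81 / 1000 = 7.76952 kN/m³.
Let θ = 73° be the plate's angle to the horizontal; measure y along the incline from where the plane meets the free surface. Vertical depth h = y·sinθ with sinθ = 0.956305.
The centroid is at the centre, 1.045 m below the top of the plate, so y_c = 1.65 + 1.045 = 2.695 m and h_c = 2.695 × 0.956305 = 2.57724 m.
A = π(1.045)² = 3.4307 m².
Resultant F = γ·h_c·A = 7.76952 × 2.57724 × 3.4307 = 68.6961 kN.
I_c = πr⁴/4 = π × 1.045⁴/4 = 0.936602 m⁴.
Centre of pressure: y_p = y_c + I_c/(y_c·A) = 2.695 + 0.936602/(2.695 × 3.4307) = 2.695 + 0.101301 = 2.7963 m along the plane.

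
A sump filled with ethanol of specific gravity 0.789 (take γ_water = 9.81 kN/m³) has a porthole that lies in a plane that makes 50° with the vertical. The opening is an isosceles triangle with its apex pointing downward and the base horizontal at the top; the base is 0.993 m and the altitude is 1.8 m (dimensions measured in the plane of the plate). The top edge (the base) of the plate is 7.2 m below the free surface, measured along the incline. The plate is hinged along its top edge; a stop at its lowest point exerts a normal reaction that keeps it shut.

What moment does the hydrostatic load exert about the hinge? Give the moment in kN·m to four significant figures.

γ = 0.789 × 9.81 = 7.74009 kN/m³.
The plate makes 50° with the vertical, i.e. θ = 90° − 50° = 40° to the horizontal. Measuring y along the incline from the free-surface line, vertical depth h = y·sinθ with sinθ = 0.642788.
With the apex down, the centroid sits h/3 = 1.8/3 = 0.6 m below the base (the top edge), so y_c = 7.2 + 0.6 = 7.8 m and h_c = 7.8 × 0.642788 = 5.01375 m.
A = ½ × 0.993 × 1.8 = 0.8937 m².
Resultant F = γ·h_c·A = 7.74009 × 5.01375 × 0.8937 = 34.6817 kN.
I_c = b·h³/36 = 0.993 × 1.8³/36 = 0.160866 m⁴.
Centre of pressure: y_p = y_c + I_c/(y_c·A) = 7.8 + 0.160866/(7.8 × 0.8937) = 7.8 + 0.0230769 = 7.82308 m along the plane.
The resultant acts 0.6 + 0.0230769 = 0.623077 m (along the plate) below the hinge at the top edge, so the moment about the hinge is M = F × 0.623077 = 34.6817 × 0.623077 = 21.6094 kN·m.

M ≈ 21.61 kN·m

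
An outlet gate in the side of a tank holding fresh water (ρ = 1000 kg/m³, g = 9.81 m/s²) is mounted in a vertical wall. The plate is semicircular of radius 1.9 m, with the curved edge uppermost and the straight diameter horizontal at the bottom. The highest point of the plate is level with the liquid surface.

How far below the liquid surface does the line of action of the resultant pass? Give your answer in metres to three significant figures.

h_p = 1.32 m

γ = ρg = 1000 × 9.81 = 9810 N/m³ = 9.81 kN/m³.
The centroid lies 4r/(3π) = 0.806385 m above the diameter, so r − 4r/(3π) = 1.9 − 0.806385 = 1.09361 m below the topmost point, so the centroid depth is h_c = 1.09361 m.
A = πr²/2 = π × 1.9²/2 = 5.67057 m².
Resultant F = γ·h_c·A = 9.81 × 1.09361 × 5.67057 = 60.8357 kN.
I_c = (π/8 − 8/(9π))·r⁴ = 0.109757 × 1.9⁴ = 1.43036 m⁴.
Centre of pressure: y_p = y_c + I_c/(y_c·A) = 1.09361 + 1.43036/(1.09361 × 5.67057) = 1.09361 + 0.230651 = 1.32426 m along the plane.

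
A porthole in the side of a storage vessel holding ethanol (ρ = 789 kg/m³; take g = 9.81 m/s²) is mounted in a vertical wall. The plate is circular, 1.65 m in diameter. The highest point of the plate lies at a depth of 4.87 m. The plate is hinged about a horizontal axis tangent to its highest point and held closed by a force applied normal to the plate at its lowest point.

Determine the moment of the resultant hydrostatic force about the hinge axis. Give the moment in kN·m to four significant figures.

M ≈ 80.58 kN·m

γ = ρg = 789 × 9.81 / 1000 = 7.74009 kN/m³.
The centroid is at the centre, 0.825 m below the top of the plate, so the centroid depth is h_c = 4.87 + 0.825 = 5.695 m.
A = π(0.825)² = 2.13825 m².
Resultant F = γ·h_c·A = 7.74009 × 5.695 × 2.13825 = 94.2537 kN.
I_c = πr⁴/4 = π × 0.825⁴/4 = 0.363836 m⁴.
Centre of pressure: y_p = y_c + I_c/(y_c·A) = 5.695 + 0.363836/(5.695 × 2.13825) = 5.695 + 0.0298781 = 5.72488 m along the plane.
The resultant acts 0.825 + 0.0298781 = 0.854878 m (along the plate) below the hinge at the top edge, so the moment about the hinge is M = F × 0.854878 = 94.2537 × 0.854878 = 80.5754 kN·m.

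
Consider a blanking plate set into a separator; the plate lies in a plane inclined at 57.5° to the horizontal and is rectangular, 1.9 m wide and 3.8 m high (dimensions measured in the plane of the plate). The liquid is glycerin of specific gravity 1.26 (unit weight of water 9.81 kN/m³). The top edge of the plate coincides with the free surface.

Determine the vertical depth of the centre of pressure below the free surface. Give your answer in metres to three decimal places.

γ = 1.26 × 9.81 = 12.3606 kN/m³.
Let θ = 57.5° be the plate's angle to the horizontal; measure y along the incline from where the plane meets the free surface. Vertical depth h = y·sinθ with sinθ = 0.843391.
The centroid lies 3.8/2 = 1.9 m below the top edge, so y_c = 1.9 m and h_c = 1.9 × 0.843391 = 1.60244 m.
A = 1.9 × 3.8 = 7.22 m².
Resultant F = γ·h_c·A = 12.3606 × 1.60244 × 7.22 = 143.007 kN.
I_c = b·h³/12 = 1.9 × 3.8³/12 = 8.68807 m⁴.
Centre of pressure: y_p = y_c + I_c/(y_c·A) = 1.9 + 8.68807/(1.9 × 7.22) = 1.9 + 0.633334 = 2.53333 m along the plane.
Vertically, h_p = y_p·sinθ = 2.53333 × 0.843391 = 2.13659 m.

h_p = 2.137 m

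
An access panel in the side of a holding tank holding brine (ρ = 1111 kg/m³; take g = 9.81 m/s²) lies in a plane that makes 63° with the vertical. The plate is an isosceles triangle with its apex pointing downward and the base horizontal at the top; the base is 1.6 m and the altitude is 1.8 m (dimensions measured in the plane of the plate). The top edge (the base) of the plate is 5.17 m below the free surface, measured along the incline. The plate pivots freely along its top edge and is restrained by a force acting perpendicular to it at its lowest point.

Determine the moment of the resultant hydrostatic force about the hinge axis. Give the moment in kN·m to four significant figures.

M ≈ 25.95 kN·m

γ = ρg = 1111 × 9.81 / 1000 = 10.89891 kN/m³.
The plate makes 63° with the vertical, i.e. θ = 90° − 63° = 27° to the horizontal. Measuring y along the incline from the free-surface line, vertical depth h = y·sinθ with sinθ = 0.453990.
With the apex down, the centroid sits h/3 = 1.8/3 = 0.6 m below the base (the top edge), so y_c = 5.17 + 0.6 = 5.77 m and h_c = 5.77 × 0.453990 = 2.61952 m.
A = ½ × 1.6 × 1.8 = 1.44 m².
Resultant F = γ·h_c·A = 10.89891 × 2.61952 × 1.44 = 41.1119 kN.
I_c = b·h³/36 = 1.6 × 1.8³/36 = 0.2592 m⁴.
Centre of pressure: y_p = y_c + I_c/(y_c·A) = 5.77 + 0.2592/(5.77 × 1.44) = 5.77 + 0.0311958 = 5.8012 m along the plane.
The resultant acts 0.6 + 0.0311958 = 0.631196 m (along the plate) below the hinge at the top edge, so the moment about the hinge is M = F × 0.631196 = 41.1119 × 0.631196 = 25.9497 kN·m.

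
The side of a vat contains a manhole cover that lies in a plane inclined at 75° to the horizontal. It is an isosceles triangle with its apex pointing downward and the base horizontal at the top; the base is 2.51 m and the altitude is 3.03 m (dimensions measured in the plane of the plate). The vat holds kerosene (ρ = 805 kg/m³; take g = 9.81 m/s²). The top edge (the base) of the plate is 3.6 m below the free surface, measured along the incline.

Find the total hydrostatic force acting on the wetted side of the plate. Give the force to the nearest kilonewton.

F ≈ 134 kN

γ = ρg = 805 × 9.81 / 1000 = 7.89705 kN/m³.
Let θ = 75° be the plate's angle to the horizontal; measure y along the incline from where the plane meets the free surface. Vertical depth h = y·sinθ with sinθ = 0.965926.
With the apex down, the centroid sits h/3 = 3.03/3 = 1.01 m below the base (the top edge), so y_c = 3.6 + 1.01 = 4.61 m and h_c = 4.61 × 0.965926 = 4.45292 m.
A = ½ × 2.51 × 3.03 = 3.80265 m².
Resultant F = γ·h_c·A = 7.89705 × 4.45292 × 3.80265 = 133.72 kN.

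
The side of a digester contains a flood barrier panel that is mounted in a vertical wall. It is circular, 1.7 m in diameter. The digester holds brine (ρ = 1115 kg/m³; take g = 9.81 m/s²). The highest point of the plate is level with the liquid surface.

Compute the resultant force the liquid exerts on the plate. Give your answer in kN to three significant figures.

γ = ρg = 1115 × 9.81 / 1000 = 10.93815 kN/m³.
The centroid is at the centre, 0.85 m below the top of the plate, so the centroid depth is h_c = 0.85 m.
A = π(0.85)² = 2.2698 m².
Resultant F = γ·h_c·A = 10.93815 × 0.85 × 2.2698 = 21.1033 kN.

F ≈ 21.1 kN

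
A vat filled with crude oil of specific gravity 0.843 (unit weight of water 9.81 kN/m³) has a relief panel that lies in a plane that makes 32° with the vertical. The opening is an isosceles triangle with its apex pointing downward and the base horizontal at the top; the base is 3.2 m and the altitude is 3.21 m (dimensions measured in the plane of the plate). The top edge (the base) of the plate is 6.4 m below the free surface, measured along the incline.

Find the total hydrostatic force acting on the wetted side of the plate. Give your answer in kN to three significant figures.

F ≈ 269 kN

γ = 0.843 × 9.81 = 8.26983 kN/m³.
The plate makes 32° with the vertical, i.e. θ = 90° − 32° = 58° to the horizontal. Measuring y along the incline from the free-surface line, vertical depth h = y·sinθ with sinθ = 0.848048.
With the apex down, the centroid sits h/3 = 3.21/3 = 1.07 m below the base (the top edge), so y_c = 6.4 + 1.07 = 7.47 m and h_c = 7.47 × 0.848048 = 6.33492 m.
A = ½ × 3.2 × 3.21 = 5.136 m².
Resultant F = γ·h_c·A = 8.26983 × 6.33492 × 5.136 = 269.068 kN.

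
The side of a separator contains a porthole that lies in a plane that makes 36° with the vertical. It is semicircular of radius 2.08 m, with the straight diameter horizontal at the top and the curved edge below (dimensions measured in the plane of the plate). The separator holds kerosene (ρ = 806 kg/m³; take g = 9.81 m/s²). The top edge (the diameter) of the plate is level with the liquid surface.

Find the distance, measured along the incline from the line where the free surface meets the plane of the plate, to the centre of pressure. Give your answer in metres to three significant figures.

γ = ρg = 806 × 9.81 / 1000 = 7.90686 kN/m³.
The plate makes 36° with the vertical, i.e. θ = 90° − 36° = 54° to the horizontal. Measuring y along the incline from the free-surface line, vertical depth h = y·sinθ with sinθ = 0.809017.
The centroid of a semicircle lies 4r/(3π) = 0.882779 m from the diameter, here below the top edge, so y_c = 0.882779 m and h_c = 0.882779 × 0.809017 = 0.714183 m.
A = πr²/2 = π × 2.08²/2 = 6.79589 m².
Resultant F = γ·h_c·A = 7.90686 × 0.714183 × 6.79589 = 38.376 kN.
I_c = (π/8 − 8/(9π))·r⁴ = 0.109757 × 2.08⁴ = 2.0544 m⁴.
Centre of pressure: y_p = y_c + I_c/(y_c·A) = 0.882779 + 2.0544/(0.882779 × 6.79589) = 0.882779 + 0.342442 = 1.22522 m along the plane.

y_p = 1.23 m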